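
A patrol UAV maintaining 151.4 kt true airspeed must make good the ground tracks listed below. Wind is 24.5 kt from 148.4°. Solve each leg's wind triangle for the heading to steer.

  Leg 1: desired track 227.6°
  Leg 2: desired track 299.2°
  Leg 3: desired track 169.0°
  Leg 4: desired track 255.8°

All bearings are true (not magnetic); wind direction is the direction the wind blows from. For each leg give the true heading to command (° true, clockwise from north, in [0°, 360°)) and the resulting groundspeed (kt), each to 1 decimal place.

Leg 1: heading=218.5°, groundspeed=144.9 kt
Leg 2: heading=294.7°, groundspeed=172.3 kt
Leg 3: heading=165.7°, groundspeed=128.2 kt
Leg 4: heading=246.9°, groundspeed=156.9 kt

Leg 1: desired track 227.6°; wind correction -9.1° → command heading 218.5°, groundspeed 144.9 kt
Leg 2: desired track 299.2°; wind correction -4.5° → command heading 294.7°, groundspeed 172.3 kt
Leg 3: desired track 169.0°; wind correction -3.3° → command heading 165.7°, groundspeed 128.2 kt
Leg 4: desired track 255.8°; wind correction -8.9° → command heading 246.9°, groundspeed 156.9 kt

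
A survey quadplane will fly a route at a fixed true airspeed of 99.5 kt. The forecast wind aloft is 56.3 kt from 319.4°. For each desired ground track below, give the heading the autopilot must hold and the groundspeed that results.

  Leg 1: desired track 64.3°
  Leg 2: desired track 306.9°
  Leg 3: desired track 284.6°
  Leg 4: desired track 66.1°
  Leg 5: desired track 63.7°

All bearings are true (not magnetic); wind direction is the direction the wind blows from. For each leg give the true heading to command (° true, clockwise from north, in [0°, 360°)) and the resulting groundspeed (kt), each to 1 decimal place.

Leg 1: heading=31.2°, groundspeed=97.8 kt
Leg 2: heading=313.9°, groundspeed=43.8 kt
Leg 3: heading=303.4°, groundspeed=47.9 kt
Leg 4: heading=33.3°, groundspeed=99.8 kt
Leg 5: heading=30.4°, groundspeed=97.1 kt

Leg 1: desired track 64.3°; wind correction -33.1° → command heading 31.2°, groundspeed 97.8 kt
Leg 2: desired track 306.9°; wind correction +7.0° → command heading 313.9°, groundspeed 43.8 kt
Leg 3: desired track 284.6°; wind correction +18.8° → command heading 303.4°, groundspeed 47.9 kt
Leg 4: desired track 66.1°; wind correction -32.8° → command heading 33.3°, groundspeed 99.8 kt
Leg 5: desired track 63.7°; wind correction -33.3° → command heading 30.4°, groundspeed 97.1 kt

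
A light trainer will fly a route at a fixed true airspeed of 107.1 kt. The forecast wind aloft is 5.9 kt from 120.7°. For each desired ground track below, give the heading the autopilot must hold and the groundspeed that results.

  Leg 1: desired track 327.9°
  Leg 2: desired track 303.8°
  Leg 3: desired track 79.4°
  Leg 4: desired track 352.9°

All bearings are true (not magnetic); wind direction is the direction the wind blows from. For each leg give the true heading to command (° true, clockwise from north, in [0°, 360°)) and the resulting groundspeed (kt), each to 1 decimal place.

Leg 1: desired track 327.9°; wind correction +1.4° → command heading 329.3°, groundspeed 112.3 kt
Leg 2: desired track 303.8°; wind correction +0.2° → command heading 304.0°, groundspeed 113.0 kt
Leg 3: desired track 79.4°; wind correction +2.1° → command heading 81.5°, groundspeed 102.6 kt
Leg 4: desired track 352.9°; wind correction +2.5° → command heading 355.4°, groundspeed 110.6 kt

Leg 1: heading=329.3°, groundspeed=112.3 kt
Leg 2: heading=304.0°, groundspeed=113.0 kt
Leg 3: heading=81.5°, groundspeed=102.6 kt
Leg 4: heading=355.4°, groundspeed=110.6 kt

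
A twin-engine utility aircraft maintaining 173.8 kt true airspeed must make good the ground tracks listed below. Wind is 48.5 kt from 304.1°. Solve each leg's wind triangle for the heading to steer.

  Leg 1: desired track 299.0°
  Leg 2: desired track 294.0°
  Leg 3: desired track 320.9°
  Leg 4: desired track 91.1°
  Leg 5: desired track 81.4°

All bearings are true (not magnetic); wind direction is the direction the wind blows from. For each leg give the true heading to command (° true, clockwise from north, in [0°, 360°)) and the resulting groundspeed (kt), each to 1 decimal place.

Leg 1: desired track 299.0°; wind correction +1.4° → command heading 300.4°, groundspeed 125.4 kt
Leg 2: desired track 294.0°; wind correction +2.8° → command heading 296.8°, groundspeed 125.8 kt
Leg 3: desired track 320.9°; wind correction -4.6° → command heading 316.3°, groundspeed 126.8 kt
Leg 4: desired track 91.1°; wind correction -8.7° → command heading 82.4°, groundspeed 212.5 kt
Leg 5: desired track 81.4°; wind correction -10.9° → command heading 70.5°, groundspeed 206.3 kt

Leg 1: heading=300.4°, groundspeed=125.4 kt
Leg 2: heading=296.8°, groundspeed=125.8 kt
Leg 3: heading=316.3°, groundspeed=126.8 kt
Leg 4: heading=82.4°, groundspeed=212.5 kt
Leg 5: heading=70.5°, groundspeed=206.3 kt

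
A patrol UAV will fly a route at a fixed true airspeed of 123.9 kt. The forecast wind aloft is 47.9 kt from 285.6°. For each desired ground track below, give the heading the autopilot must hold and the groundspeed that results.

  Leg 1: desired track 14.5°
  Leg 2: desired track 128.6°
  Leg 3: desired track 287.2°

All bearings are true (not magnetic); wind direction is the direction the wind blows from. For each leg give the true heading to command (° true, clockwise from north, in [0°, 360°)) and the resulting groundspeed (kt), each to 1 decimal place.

Leg 1: desired track 14.5°; wind correction -22.7° → command heading 351.8°, groundspeed 113.4 kt
Leg 2: desired track 128.6°; wind correction +8.7° → command heading 137.3°, groundspeed 166.6 kt
Leg 3: desired track 287.2°; wind correction -0.6° → command heading 286.6°, groundspeed 76.0 kt

Leg 1: heading=351.8°, groundspeed=113.4 kt
Leg 2: heading=137.3°, groundspeed=166.6 kt
Leg 3: heading=286.6°, groundspeed=76.0 kt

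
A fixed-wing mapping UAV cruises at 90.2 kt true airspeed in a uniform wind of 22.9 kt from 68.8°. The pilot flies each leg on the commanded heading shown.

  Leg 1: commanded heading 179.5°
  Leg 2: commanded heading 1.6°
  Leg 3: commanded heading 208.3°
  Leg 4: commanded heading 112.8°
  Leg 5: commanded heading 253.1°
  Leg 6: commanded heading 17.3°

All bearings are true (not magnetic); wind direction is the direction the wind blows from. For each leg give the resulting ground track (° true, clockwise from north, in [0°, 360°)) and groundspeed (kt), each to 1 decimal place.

Leg 1: track=191.8°, groundspeed=100.6 kt
Leg 2: track=347.0°, groundspeed=84.0 kt
Leg 3: track=216.2°, groundspeed=108.6 kt
Leg 4: track=125.0°, groundspeed=75.4 kt
Leg 5: track=252.2°, groundspeed=113.0 kt
Leg 6: track=4.0°, groundspeed=78.0 kt

Leg 1: heading 179.5°; drift +12.3° → track 191.8°, groundspeed 100.6 kt
Leg 2: heading 1.6°; drift -14.6° → track 347.0°, groundspeed 84.0 kt
Leg 3: heading 208.3°; drift +7.9° → track 216.2°, groundspeed 108.6 kt
Leg 4: heading 112.8°; drift +12.2° → track 125.0°, groundspeed 75.4 kt
Leg 5: heading 253.1°; drift -0.9° → track 252.2°, groundspeed 113.0 kt
Leg 6: heading 17.3°; drift -13.3° → track 4.0°, groundspeed 78.0 kt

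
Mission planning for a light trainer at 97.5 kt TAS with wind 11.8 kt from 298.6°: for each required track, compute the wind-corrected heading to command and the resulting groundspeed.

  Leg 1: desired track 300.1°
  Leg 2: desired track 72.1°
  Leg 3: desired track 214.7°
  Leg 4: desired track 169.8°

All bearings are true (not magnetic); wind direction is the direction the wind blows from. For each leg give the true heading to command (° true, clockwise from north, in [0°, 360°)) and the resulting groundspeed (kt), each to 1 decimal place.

Leg 1: heading=299.9°, groundspeed=85.7 kt
Leg 2: heading=67.1°, groundspeed=105.2 kt
Leg 3: heading=221.6°, groundspeed=95.5 kt
Leg 4: heading=175.2°, groundspeed=104.5 kt

Leg 1: desired track 300.1°; wind correction -0.2° → command heading 299.9°, groundspeed 85.7 kt
Leg 2: desired track 72.1°; wind correction -5.0° → command heading 67.1°, groundspeed 105.2 kt
Leg 3: desired track 214.7°; wind correction +6.9° → command heading 221.6°, groundspeed 95.5 kt
Leg 4: desired track 169.8°; wind correction +5.4° → command heading 175.2°, groundspeed 104.5 kt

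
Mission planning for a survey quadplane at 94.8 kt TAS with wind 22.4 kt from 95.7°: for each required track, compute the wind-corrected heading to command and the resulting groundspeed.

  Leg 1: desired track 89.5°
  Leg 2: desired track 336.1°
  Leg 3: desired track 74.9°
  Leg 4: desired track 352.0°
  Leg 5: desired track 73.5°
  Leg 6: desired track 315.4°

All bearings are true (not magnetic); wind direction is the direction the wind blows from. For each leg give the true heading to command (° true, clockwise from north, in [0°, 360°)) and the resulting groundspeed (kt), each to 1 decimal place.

Leg 1: heading=91.0°, groundspeed=72.5 kt
Leg 2: heading=348.0°, groundspeed=103.8 kt
Leg 3: heading=79.7°, groundspeed=73.5 kt
Leg 4: heading=5.3°, groundspeed=97.6 kt
Leg 5: heading=78.6°, groundspeed=73.7 kt
Leg 6: heading=324.1°, groundspeed=110.9 kt

Leg 1: desired track 89.5°; wind correction +1.5° → command heading 91.0°, groundspeed 72.5 kt
Leg 2: desired track 336.1°; wind correction +11.9° → command heading 348.0°, groundspeed 103.8 kt
Leg 3: desired track 74.9°; wind correction +4.8° → command heading 79.7°, groundspeed 73.5 kt
Leg 4: desired track 352.0°; wind correction +13.3° → command heading 5.3°, groundspeed 97.6 kt
Leg 5: desired track 73.5°; wind correction +5.1° → command heading 78.6°, groundspeed 73.7 kt
Leg 6: desired track 315.4°; wind correction +8.7° → command heading 324.1°, groundspeed 110.9 kt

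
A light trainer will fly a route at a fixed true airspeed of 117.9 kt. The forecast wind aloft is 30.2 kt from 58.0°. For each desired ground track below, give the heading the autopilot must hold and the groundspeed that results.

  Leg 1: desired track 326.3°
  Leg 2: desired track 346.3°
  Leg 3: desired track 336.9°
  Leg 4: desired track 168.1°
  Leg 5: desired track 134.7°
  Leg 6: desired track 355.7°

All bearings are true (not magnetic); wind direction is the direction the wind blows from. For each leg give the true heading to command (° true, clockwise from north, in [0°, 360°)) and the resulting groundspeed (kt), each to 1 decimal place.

Leg 1: heading=341.1°, groundspeed=114.9 kt
Leg 2: heading=0.4°, groundspeed=104.9 kt
Leg 3: heading=351.6°, groundspeed=109.4 kt
Leg 4: heading=154.2°, groundspeed=124.8 kt
Leg 5: heading=120.3°, groundspeed=107.2 kt
Leg 6: heading=8.8°, groundspeed=100.8 kt

Leg 1: desired track 326.3°; wind correction +14.8° → command heading 341.1°, groundspeed 114.9 kt
Leg 2: desired track 346.3°; wind correction +14.1° → command heading 0.4°, groundspeed 104.9 kt
Leg 3: desired track 336.9°; wind correction +14.7° → command heading 351.6°, groundspeed 109.4 kt
Leg 4: desired track 168.1°; wind correction -13.9° → command heading 154.2°, groundspeed 124.8 kt
Leg 5: desired track 134.7°; wind correction -14.4° → command heading 120.3°, groundspeed 107.2 kt
Leg 6: desired track 355.7°; wind correction +13.1° → command heading 8.8°, groundspeed 100.8 kt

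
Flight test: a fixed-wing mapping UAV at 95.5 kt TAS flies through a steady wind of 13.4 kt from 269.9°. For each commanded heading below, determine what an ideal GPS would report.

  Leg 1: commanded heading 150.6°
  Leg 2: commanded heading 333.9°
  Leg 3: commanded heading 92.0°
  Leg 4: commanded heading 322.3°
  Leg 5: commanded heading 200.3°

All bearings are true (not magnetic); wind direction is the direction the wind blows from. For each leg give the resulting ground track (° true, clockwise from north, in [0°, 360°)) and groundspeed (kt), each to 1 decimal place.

Leg 1: heading 150.6°; drift -6.5° → track 144.1°, groundspeed 102.7 kt
Leg 2: heading 333.9°; drift +7.7° → track 341.6°, groundspeed 90.4 kt
Leg 3: heading 92.0°; drift -0.3° → track 91.7°, groundspeed 108.9 kt
Leg 4: heading 322.3°; drift +6.9° → track 329.2°, groundspeed 88.0 kt
Leg 5: heading 200.3°; drift -7.9° → track 192.4°, groundspeed 91.7 kt

Leg 1: track=144.1°, groundspeed=102.7 kt
Leg 2: track=341.6°, groundspeed=90.4 kt
Leg 3: track=91.7°, groundspeed=108.9 kt
Leg 4: track=329.2°, groundspeed=88.0 kt
Leg 5: track=192.4°, groundspeed=91.7 kt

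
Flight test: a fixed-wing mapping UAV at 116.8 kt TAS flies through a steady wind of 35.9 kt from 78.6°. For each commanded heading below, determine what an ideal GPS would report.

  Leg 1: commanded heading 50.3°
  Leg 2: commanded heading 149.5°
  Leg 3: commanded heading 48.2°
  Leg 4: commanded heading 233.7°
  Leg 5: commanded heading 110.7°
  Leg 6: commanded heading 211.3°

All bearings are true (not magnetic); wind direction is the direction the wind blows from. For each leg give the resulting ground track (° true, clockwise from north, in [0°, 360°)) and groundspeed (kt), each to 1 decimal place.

Leg 1: heading 50.3°; drift -11.3° → track 39.0°, groundspeed 86.9 kt
Leg 2: heading 149.5°; drift +17.9° → track 167.4°, groundspeed 110.4 kt
Leg 3: heading 48.2°; drift -11.9° → track 36.3°, groundspeed 87.7 kt
Leg 4: heading 233.7°; drift +5.8° → track 239.5°, groundspeed 150.1 kt
Leg 5: heading 110.7°; drift +12.5° → track 123.2°, groundspeed 88.5 kt
Leg 6: heading 211.3°; drift +10.6° → track 221.9°, groundspeed 143.6 kt

Leg 1: track=39.0°, groundspeed=86.9 kt
Leg 2: track=167.4°, groundspeed=110.4 kt
Leg 3: track=36.3°, groundspeed=87.7 kt
Leg 4: track=239.5°, groundspeed=150.1 kt
Leg 5: track=123.2°, groundspeed=88.5 kt
Leg 6: track=221.9°, groundspeed=143.6 kt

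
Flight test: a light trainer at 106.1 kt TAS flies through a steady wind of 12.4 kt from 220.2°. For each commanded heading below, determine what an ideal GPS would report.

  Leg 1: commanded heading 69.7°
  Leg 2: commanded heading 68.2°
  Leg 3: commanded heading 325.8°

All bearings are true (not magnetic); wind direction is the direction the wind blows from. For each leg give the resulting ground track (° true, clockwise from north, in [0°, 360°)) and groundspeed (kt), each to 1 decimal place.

Leg 1: heading 69.7°; drift -3.0° → track 66.7°, groundspeed 117.1 kt
Leg 2: heading 68.2°; drift -2.8° → track 65.4°, groundspeed 117.2 kt
Leg 3: heading 325.8°; drift +6.2° → track 332.0°, groundspeed 110.1 kt

Leg 1: track=66.7°, groundspeed=117.1 kt
Leg 2: track=65.4°, groundspeed=117.2 kt
Leg 3: track=332.0°, groundspeed=110.1 kt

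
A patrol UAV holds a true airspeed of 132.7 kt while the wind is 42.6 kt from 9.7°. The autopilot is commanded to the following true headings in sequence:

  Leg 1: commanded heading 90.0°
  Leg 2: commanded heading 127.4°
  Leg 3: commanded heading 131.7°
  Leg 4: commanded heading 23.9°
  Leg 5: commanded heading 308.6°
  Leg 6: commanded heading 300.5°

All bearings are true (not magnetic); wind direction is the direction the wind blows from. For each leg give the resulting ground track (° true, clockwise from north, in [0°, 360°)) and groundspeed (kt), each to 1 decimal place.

Leg 1: track=108.5°, groundspeed=132.4 kt
Leg 2: track=141.3°, groundspeed=157.1 kt
Leg 3: track=144.8°, groundspeed=159.4 kt
Leg 4: track=30.4°, groundspeed=92.0 kt
Leg 5: track=290.2°, groundspeed=118.2 kt
Leg 6: track=281.8°, groundspeed=124.1 kt

Leg 1: heading 90.0°; drift +18.5° → track 108.5°, groundspeed 132.4 kt
Leg 2: heading 127.4°; drift +13.9° → track 141.3°, groundspeed 157.1 kt
Leg 3: heading 131.7°; drift +13.1° → track 144.8°, groundspeed 159.4 kt
Leg 4: heading 23.9°; drift +6.5° → track 30.4°, groundspeed 92.0 kt
Leg 5: heading 308.6°; drift -18.4° → track 290.2°, groundspeed 118.2 kt
Leg 6: heading 300.5°; drift -18.7° → track 281.8°, groundspeed 124.1 kt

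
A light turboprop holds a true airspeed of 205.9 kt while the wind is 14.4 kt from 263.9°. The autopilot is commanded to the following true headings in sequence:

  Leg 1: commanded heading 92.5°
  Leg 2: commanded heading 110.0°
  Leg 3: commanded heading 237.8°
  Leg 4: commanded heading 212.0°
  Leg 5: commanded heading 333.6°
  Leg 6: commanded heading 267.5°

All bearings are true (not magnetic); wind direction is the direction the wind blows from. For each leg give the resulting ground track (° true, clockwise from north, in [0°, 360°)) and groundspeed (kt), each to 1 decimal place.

Leg 1: track=91.9°, groundspeed=220.1 kt
Leg 2: track=108.3°, groundspeed=218.9 kt
Leg 3: track=235.9°, groundspeed=193.1 kt
Leg 4: track=208.7°, groundspeed=197.3 kt
Leg 5: track=337.4°, groundspeed=201.4 kt
Leg 6: track=267.8°, groundspeed=191.5 kt

Leg 1: heading 92.5°; drift -0.6° → track 91.9°, groundspeed 220.1 kt
Leg 2: heading 110.0°; drift -1.7° → track 108.3°, groundspeed 218.9 kt
Leg 3: heading 237.8°; drift -1.9° → track 235.9°, groundspeed 193.1 kt
Leg 4: heading 212.0°; drift -3.3° → track 208.7°, groundspeed 197.3 kt
Leg 5: heading 333.6°; drift +3.8° → track 337.4°, groundspeed 201.4 kt
Leg 6: heading 267.5°; drift +0.3° → track 267.8°, groundspeed 191.5 kt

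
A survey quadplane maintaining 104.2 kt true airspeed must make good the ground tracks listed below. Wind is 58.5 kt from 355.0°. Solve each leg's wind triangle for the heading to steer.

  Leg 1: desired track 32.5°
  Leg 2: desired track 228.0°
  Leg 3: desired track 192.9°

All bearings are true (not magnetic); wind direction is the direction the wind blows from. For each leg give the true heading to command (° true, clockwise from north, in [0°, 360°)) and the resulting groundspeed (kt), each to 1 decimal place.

Leg 1: desired track 32.5°; wind correction -20.0° → command heading 12.5°, groundspeed 51.5 kt
Leg 2: desired track 228.0°; wind correction +26.6° → command heading 254.6°, groundspeed 128.3 kt
Leg 3: desired track 192.9°; wind correction +9.9° → command heading 202.8°, groundspeed 158.3 kt

Leg 1: heading=12.5°, groundspeed=51.5 kt
Leg 2: heading=254.6°, groundspeed=128.3 kt
Leg 3: heading=202.8°, groundspeed=158.3 kt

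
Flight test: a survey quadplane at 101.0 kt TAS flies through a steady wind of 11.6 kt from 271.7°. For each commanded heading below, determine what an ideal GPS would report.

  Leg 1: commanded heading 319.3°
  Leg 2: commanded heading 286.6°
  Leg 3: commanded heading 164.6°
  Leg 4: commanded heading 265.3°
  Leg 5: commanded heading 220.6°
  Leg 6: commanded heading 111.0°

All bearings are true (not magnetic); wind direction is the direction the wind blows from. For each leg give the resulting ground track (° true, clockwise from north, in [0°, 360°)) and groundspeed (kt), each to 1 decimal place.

Leg 1: track=324.6°, groundspeed=93.6 kt
Leg 2: track=288.5°, groundspeed=89.8 kt
Leg 3: track=158.5°, groundspeed=105.0 kt
Leg 4: track=264.5°, groundspeed=89.5 kt
Leg 5: track=215.1°, groundspeed=94.1 kt
Leg 6: track=109.0°, groundspeed=112.0 kt

Leg 1: heading 319.3°; drift +5.3° → track 324.6°, groundspeed 93.6 kt
Leg 2: heading 286.6°; drift +1.9° → track 288.5°, groundspeed 89.8 kt
Leg 3: heading 164.6°; drift -6.1° → track 158.5°, groundspeed 105.0 kt
Leg 4: heading 265.3°; drift -0.8° → track 264.5°, groundspeed 89.5 kt
Leg 5: heading 220.6°; drift -5.5° → track 215.1°, groundspeed 94.1 kt
Leg 6: heading 111.0°; drift -2.0° → track 109.0°, groundspeed 112.0 kt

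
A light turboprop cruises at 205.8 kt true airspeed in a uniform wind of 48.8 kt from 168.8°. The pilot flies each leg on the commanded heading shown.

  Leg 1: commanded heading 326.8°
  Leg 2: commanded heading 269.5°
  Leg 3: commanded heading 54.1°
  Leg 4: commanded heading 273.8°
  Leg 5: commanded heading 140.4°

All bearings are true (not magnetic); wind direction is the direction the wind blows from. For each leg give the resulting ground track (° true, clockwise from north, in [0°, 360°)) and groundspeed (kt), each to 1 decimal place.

Leg 1: track=331.0°, groundspeed=251.7 kt
Leg 2: track=282.1°, groundspeed=220.1 kt
Leg 3: track=43.0°, groundspeed=230.5 kt
Leg 4: track=286.0°, groundspeed=223.5 kt
Leg 5: track=132.3°, groundspeed=164.5 kt

Leg 1: heading 326.8°; drift +4.2° → track 331.0°, groundspeed 251.7 kt
Leg 2: heading 269.5°; drift +12.6° → track 282.1°, groundspeed 220.1 kt
Leg 3: heading 54.1°; drift -11.1° → track 43.0°, groundspeed 230.5 kt
Leg 4: heading 273.8°; drift +12.2° → track 286.0°, groundspeed 223.5 kt
Leg 5: heading 140.4°; drift -8.1° → track 132.3°, groundspeed 164.5 kt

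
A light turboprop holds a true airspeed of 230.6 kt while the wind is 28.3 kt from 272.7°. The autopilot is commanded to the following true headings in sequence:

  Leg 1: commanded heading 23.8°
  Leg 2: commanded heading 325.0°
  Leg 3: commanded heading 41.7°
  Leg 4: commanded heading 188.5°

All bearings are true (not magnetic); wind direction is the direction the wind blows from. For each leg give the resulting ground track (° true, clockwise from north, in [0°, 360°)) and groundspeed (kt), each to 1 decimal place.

Leg 1: heading 23.8°; drift +6.3° → track 30.1°, groundspeed 242.2 kt
Leg 2: heading 325.0°; drift +6.0° → track 331.0°, groundspeed 214.5 kt
Leg 3: heading 41.7°; drift +5.1° → track 46.8°, groundspeed 249.4 kt
Leg 4: heading 188.5°; drift -7.0° → track 181.5°, groundspeed 229.5 kt

Leg 1: track=30.1°, groundspeed=242.2 kt
Leg 2: track=331.0°, groundspeed=214.5 kt
Leg 3: track=46.8°, groundspeed=249.4 kt
Leg 4: track=181.5°, groundspeed=229.5 kt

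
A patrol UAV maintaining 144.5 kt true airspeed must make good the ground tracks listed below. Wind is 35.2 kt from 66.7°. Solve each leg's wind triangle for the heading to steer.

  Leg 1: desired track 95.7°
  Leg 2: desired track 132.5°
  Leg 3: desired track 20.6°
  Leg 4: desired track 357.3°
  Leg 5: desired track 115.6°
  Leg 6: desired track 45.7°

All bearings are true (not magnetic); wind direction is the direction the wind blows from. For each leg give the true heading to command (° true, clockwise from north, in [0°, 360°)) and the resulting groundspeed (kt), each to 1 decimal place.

Leg 1: desired track 95.7°; wind correction -6.8° → command heading 88.9°, groundspeed 112.7 kt
Leg 2: desired track 132.5°; wind correction -12.8° → command heading 119.7°, groundspeed 126.5 kt
Leg 3: desired track 20.6°; wind correction +10.1° → command heading 30.7°, groundspeed 117.8 kt
Leg 4: desired track 357.3°; wind correction +13.2° → command heading 10.5°, groundspeed 128.3 kt
Leg 5: desired track 115.6°; wind correction -10.6° → command heading 105.0°, groundspeed 118.9 kt
Leg 6: desired track 45.7°; wind correction +5.0° → command heading 50.7°, groundspeed 111.1 kt

Leg 1: heading=88.9°, groundspeed=112.7 kt
Leg 2: heading=119.7°, groundspeed=126.5 kt
Leg 3: heading=30.7°, groundspeed=117.8 kt
Leg 4: heading=10.5°, groundspeed=128.3 kt
Leg 5: heading=105.0°, groundspeed=118.9 kt
Leg 6: heading=50.7°, groundspeed=111.1 kt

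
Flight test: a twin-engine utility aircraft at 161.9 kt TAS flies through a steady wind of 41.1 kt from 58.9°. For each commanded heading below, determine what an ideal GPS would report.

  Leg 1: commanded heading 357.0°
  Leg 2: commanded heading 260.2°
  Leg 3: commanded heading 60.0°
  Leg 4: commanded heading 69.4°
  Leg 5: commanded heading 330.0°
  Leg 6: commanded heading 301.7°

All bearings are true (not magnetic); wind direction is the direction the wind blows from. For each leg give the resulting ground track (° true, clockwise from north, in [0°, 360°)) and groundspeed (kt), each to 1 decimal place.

Leg 1: track=342.7°, groundspeed=147.1 kt
Leg 2: track=255.9°, groundspeed=200.7 kt
Leg 3: track=60.4°, groundspeed=120.8 kt
Leg 4: track=72.9°, groundspeed=121.7 kt
Leg 5: track=315.7°, groundspeed=166.3 kt
Leg 6: track=290.3°, groundspeed=184.3 kt

Leg 1: heading 357.0°; drift -14.3° → track 342.7°, groundspeed 147.1 kt
Leg 2: heading 260.2°; drift -4.3° → track 255.9°, groundspeed 200.7 kt
Leg 3: heading 60.0°; drift +0.4° → track 60.4°, groundspeed 120.8 kt
Leg 4: heading 69.4°; drift +3.5° → track 72.9°, groundspeed 121.7 kt
Leg 5: heading 330.0°; drift -14.3° → track 315.7°, groundspeed 166.3 kt
Leg 6: heading 301.7°; drift -11.4° → track 290.3°, groundspeed 184.3 kt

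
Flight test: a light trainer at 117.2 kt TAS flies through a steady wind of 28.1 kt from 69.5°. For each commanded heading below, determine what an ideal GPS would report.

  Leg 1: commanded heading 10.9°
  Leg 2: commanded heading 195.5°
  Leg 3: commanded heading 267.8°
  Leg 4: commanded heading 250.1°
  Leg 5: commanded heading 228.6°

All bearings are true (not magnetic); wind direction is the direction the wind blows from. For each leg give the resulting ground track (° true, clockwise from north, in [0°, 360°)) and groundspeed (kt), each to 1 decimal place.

Leg 1: heading 10.9°; drift -13.2° → track 357.7°, groundspeed 105.3 kt
Leg 2: heading 195.5°; drift +9.6° → track 205.1°, groundspeed 135.6 kt
Leg 3: heading 267.8°; drift -3.5° → track 264.3°, groundspeed 144.1 kt
Leg 4: heading 250.1°; drift -0.1° → track 250.0°, groundspeed 145.3 kt
Leg 5: heading 228.6°; drift +4.0° → track 232.6°, groundspeed 143.8 kt

Leg 1: track=357.7°, groundspeed=105.3 kt
Leg 2: track=205.1°, groundspeed=135.6 kt
Leg 3: track=264.3°, groundspeed=144.1 kt
Leg 4: track=250.0°, groundspeed=145.3 kt
Leg 5: track=232.6°, groundspeed=143.8 kt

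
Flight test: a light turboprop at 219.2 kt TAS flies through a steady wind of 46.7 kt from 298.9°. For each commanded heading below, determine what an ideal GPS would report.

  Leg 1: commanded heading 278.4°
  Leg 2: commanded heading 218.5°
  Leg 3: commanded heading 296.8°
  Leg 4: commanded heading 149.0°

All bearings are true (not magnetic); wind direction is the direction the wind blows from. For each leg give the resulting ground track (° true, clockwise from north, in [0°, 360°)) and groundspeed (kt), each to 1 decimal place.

Leg 1: track=273.1°, groundspeed=176.2 kt
Leg 2: track=206.2°, groundspeed=216.4 kt
Leg 3: track=296.2°, groundspeed=172.5 kt
Leg 4: track=143.8°, groundspeed=260.7 kt

Leg 1: heading 278.4°; drift -5.3° → track 273.1°, groundspeed 176.2 kt
Leg 2: heading 218.5°; drift -12.3° → track 206.2°, groundspeed 216.4 kt
Leg 3: heading 296.8°; drift -0.6° → track 296.2°, groundspeed 172.5 kt
Leg 4: heading 149.0°; drift -5.2° → track 143.8°, groundspeed 260.7 kt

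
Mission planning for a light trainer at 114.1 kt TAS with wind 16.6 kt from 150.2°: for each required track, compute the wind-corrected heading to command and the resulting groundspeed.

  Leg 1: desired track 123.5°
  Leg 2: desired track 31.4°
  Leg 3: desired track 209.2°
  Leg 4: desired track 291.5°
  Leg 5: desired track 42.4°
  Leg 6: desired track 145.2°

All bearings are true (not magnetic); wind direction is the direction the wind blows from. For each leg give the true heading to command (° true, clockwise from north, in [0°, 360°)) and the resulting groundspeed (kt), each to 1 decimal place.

Leg 1: desired track 123.5°; wind correction +3.7° → command heading 127.2°, groundspeed 99.0 kt
Leg 2: desired track 31.4°; wind correction +7.3° → command heading 38.7°, groundspeed 121.2 kt
Leg 3: desired track 209.2°; wind correction -7.2° → command heading 202.0°, groundspeed 104.7 kt
Leg 4: desired track 291.5°; wind correction -5.2° → command heading 286.3°, groundspeed 126.6 kt
Leg 5: desired track 42.4°; wind correction +8.0° → command heading 50.4°, groundspeed 118.1 kt
Leg 6: desired track 145.2°; wind correction +0.7° → command heading 145.9°, groundspeed 97.6 kt

Leg 1: heading=127.2°, groundspeed=99.0 kt
Leg 2: heading=38.7°, groundspeed=121.2 kt
Leg 3: heading=202.0°, groundspeed=104.7 kt
Leg 4: heading=286.3°, groundspeed=126.6 kt
Leg 5: heading=50.4°, groundspeed=118.1 kt
Leg 6: heading=145.9°, groundspeed=97.6 kt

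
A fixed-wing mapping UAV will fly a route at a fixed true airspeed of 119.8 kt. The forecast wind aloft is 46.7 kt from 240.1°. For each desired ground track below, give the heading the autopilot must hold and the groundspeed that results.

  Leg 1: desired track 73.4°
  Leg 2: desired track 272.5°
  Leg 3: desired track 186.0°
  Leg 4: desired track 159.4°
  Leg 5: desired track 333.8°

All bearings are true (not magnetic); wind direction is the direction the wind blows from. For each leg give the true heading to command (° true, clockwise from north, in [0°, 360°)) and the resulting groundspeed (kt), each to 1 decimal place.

Leg 1: heading=78.5°, groundspeed=164.8 kt
Leg 2: heading=260.4°, groundspeed=77.7 kt
Leg 3: heading=204.4°, groundspeed=86.3 kt
Leg 4: heading=182.0°, groundspeed=103.0 kt
Leg 5: heading=310.9°, groundspeed=113.4 kt

Leg 1: desired track 73.4°; wind correction +5.1° → command heading 78.5°, groundspeed 164.8 kt
Leg 2: desired track 272.5°; wind correction -12.1° → command heading 260.4°, groundspeed 77.7 kt
Leg 3: desired track 186.0°; wind correction +18.4° → command heading 204.4°, groundspeed 86.3 kt
Leg 4: desired track 159.4°; wind correction +22.6° → command heading 182.0°, groundspeed 103.0 kt
Leg 5: desired track 333.8°; wind correction -22.9° → command heading 310.9°, groundspeed 113.4 kt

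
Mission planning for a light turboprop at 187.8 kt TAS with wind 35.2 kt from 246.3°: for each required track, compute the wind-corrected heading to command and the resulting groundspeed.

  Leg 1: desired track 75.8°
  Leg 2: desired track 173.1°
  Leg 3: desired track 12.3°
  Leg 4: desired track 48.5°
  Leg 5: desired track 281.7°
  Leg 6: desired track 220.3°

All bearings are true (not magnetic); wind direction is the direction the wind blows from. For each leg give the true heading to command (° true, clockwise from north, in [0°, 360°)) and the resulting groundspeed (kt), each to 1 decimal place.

Leg 1: heading=77.6°, groundspeed=222.4 kt
Leg 2: heading=183.4°, groundspeed=174.6 kt
Leg 3: heading=3.6°, groundspeed=206.3 kt
Leg 4: heading=45.2°, groundspeed=221.0 kt
Leg 5: heading=275.5°, groundspeed=158.0 kt
Leg 6: heading=225.0°, groundspeed=155.5 kt

Leg 1: desired track 75.8°; wind correction +1.8° → command heading 77.6°, groundspeed 222.4 kt
Leg 2: desired track 173.1°; wind correction +10.3° → command heading 183.4°, groundspeed 174.6 kt
Leg 3: desired track 12.3°; wind correction -8.7° → command heading 3.6°, groundspeed 206.3 kt
Leg 4: desired track 48.5°; wind correction -3.3° → command heading 45.2°, groundspeed 221.0 kt
Leg 5: desired track 281.7°; wind correction -6.2° → command heading 275.5°, groundspeed 158.0 kt
Leg 6: desired track 220.3°; wind correction +4.7° → command heading 225.0°, groundspeed 155.5 kt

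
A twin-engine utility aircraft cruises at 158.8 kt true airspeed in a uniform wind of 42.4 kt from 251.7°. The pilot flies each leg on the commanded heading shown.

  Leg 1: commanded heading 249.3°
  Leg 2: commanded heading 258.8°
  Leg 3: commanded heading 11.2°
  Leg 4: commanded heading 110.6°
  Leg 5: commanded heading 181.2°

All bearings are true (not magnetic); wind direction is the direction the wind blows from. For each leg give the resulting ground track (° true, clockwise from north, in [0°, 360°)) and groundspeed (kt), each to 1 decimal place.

Leg 1: heading 249.3°; drift -0.9° → track 248.4°, groundspeed 116.5 kt
Leg 2: heading 258.8°; drift +2.6° → track 261.4°, groundspeed 116.8 kt
Leg 3: heading 11.2°; drift +11.6° → track 22.8°, groundspeed 183.4 kt
Leg 4: heading 110.6°; drift -7.9° → track 102.7°, groundspeed 193.6 kt
Leg 5: heading 181.2°; drift -15.4° → track 165.8°, groundspeed 150.1 kt

Leg 1: track=248.4°, groundspeed=116.5 kt
Leg 2: track=261.4°, groundspeed=116.8 kt
Leg 3: track=22.8°, groundspeed=183.4 kt
Leg 4: track=102.7°, groundspeed=193.6 kt
Leg 5: track=165.8°, groundspeed=150.1 kt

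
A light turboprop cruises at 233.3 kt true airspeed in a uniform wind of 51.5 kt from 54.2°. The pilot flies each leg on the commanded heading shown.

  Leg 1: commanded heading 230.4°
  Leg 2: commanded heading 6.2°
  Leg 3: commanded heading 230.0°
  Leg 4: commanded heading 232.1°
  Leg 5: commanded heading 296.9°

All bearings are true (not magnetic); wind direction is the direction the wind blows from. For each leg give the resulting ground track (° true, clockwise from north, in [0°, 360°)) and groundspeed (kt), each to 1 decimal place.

Leg 1: heading 230.4°; drift +0.7° → track 231.1°, groundspeed 284.7 kt
Leg 2: heading 6.2°; drift -10.9° → track 355.3°, groundspeed 202.5 kt
Leg 3: heading 230.0°; drift +0.8° → track 230.8°, groundspeed 284.7 kt
Leg 4: heading 232.1°; drift +0.4° → track 232.5°, groundspeed 284.8 kt
Leg 5: heading 296.9°; drift -10.1° → track 286.8°, groundspeed 261.0 kt

Leg 1: track=231.1°, groundspeed=284.7 kt
Leg 2: track=355.3°, groundspeed=202.5 kt
Leg 3: track=230.8°, groundspeed=284.7 kt
Leg 4: track=232.5°, groundspeed=284.8 kt
Leg 5: track=286.8°, groundspeed=261.0 kt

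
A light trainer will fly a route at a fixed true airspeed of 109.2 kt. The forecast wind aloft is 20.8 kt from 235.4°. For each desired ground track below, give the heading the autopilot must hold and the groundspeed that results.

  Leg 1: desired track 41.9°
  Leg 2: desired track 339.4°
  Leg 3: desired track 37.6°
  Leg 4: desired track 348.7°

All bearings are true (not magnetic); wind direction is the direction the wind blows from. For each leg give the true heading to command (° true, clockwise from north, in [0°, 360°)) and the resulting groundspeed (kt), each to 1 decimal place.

Leg 1: desired track 41.9°; wind correction -2.5° → command heading 39.4°, groundspeed 129.3 kt
Leg 2: desired track 339.4°; wind correction -10.7° → command heading 328.7°, groundspeed 112.4 kt
Leg 3: desired track 37.6°; wind correction -3.3° → command heading 34.3°, groundspeed 128.8 kt
Leg 4: desired track 348.7°; wind correction -10.1° → command heading 338.6°, groundspeed 115.7 kt

Leg 1: heading=39.4°, groundspeed=129.3 kt
Leg 2: heading=328.7°, groundspeed=112.4 kt
Leg 3: heading=34.3°, groundspeed=128.8 kt
Leg 4: heading=338.6°, groundspeed=115.7 kt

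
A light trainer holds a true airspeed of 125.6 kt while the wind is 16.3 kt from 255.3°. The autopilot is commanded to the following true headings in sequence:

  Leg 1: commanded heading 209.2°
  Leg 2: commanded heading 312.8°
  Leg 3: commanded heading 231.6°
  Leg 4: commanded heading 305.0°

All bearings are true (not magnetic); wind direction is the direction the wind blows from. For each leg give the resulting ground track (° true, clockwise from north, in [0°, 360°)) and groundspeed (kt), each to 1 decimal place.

Leg 1: heading 209.2°; drift -5.9° → track 203.3°, groundspeed 114.9 kt
Leg 2: heading 312.8°; drift +6.7° → track 319.5°, groundspeed 117.6 kt
Leg 3: heading 231.6°; drift -3.4° → track 228.2°, groundspeed 110.9 kt
Leg 4: heading 305.0°; drift +6.2° → track 311.2°, groundspeed 115.7 kt

Leg 1: track=203.3°, groundspeed=114.9 kt
Leg 2: track=319.5°, groundspeed=117.6 kt
Leg 3: track=228.2°, groundspeed=110.9 kt
Leg 4: track=311.2°, groundspeed=115.7 kt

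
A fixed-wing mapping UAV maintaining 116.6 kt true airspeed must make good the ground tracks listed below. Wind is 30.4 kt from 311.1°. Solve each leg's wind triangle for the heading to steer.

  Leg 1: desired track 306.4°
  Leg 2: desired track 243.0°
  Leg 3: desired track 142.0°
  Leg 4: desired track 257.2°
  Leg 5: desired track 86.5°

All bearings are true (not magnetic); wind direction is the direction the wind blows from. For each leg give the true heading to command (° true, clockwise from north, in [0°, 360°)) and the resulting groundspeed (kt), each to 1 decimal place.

Leg 1: desired track 306.4°; wind correction +1.2° → command heading 307.6°, groundspeed 86.3 kt
Leg 2: desired track 243.0°; wind correction +14.0° → command heading 257.0°, groundspeed 101.8 kt
Leg 3: desired track 142.0°; wind correction +2.8° → command heading 144.8°, groundspeed 146.3 kt
Leg 4: desired track 257.2°; wind correction +12.2° → command heading 269.4°, groundspeed 96.1 kt
Leg 5: desired track 86.5°; wind correction -10.5° → command heading 76.0°, groundspeed 136.3 kt

Leg 1: heading=307.6°, groundspeed=86.3 kt
Leg 2: heading=257.0°, groundspeed=101.8 kt
Leg 3: heading=144.8°, groundspeed=146.3 kt
Leg 4: heading=269.4°, groundspeed=96.1 kt
Leg 5: heading=76.0°, groundspeed=136.3 kt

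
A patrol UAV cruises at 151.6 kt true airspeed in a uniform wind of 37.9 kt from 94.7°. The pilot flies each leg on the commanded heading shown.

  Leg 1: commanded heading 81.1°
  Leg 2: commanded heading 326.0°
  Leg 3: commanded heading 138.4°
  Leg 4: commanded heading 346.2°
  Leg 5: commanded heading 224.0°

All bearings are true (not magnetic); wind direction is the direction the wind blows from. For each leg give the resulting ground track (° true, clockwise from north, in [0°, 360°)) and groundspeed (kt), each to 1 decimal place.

Leg 1: track=76.7°, groundspeed=115.1 kt
Leg 2: track=316.4°, groundspeed=177.8 kt
Leg 3: track=150.3°, groundspeed=126.9 kt
Leg 4: track=333.8°, groundspeed=167.5 kt
Leg 5: track=233.5°, groundspeed=178.0 kt

Leg 1: heading 81.1°; drift -4.4° → track 76.7°, groundspeed 115.1 kt
Leg 2: heading 326.0°; drift -9.6° → track 316.4°, groundspeed 177.8 kt
Leg 3: heading 138.4°; drift +11.9° → track 150.3°, groundspeed 126.9 kt
Leg 4: heading 346.2°; drift -12.4° → track 333.8°, groundspeed 167.5 kt
Leg 5: heading 224.0°; drift +9.5° → track 233.5°, groundspeed 178.0 kt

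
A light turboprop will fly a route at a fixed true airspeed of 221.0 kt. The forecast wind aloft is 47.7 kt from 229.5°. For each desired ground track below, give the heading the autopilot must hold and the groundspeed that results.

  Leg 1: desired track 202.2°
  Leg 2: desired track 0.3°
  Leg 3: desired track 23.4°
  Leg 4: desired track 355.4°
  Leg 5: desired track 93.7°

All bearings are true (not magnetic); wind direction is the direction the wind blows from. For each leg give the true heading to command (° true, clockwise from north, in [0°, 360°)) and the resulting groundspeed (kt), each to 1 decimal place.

Leg 1: desired track 202.2°; wind correction +5.7° → command heading 207.9°, groundspeed 177.5 kt
Leg 2: desired track 0.3°; wind correction -9.4° → command heading 350.9°, groundspeed 249.2 kt
Leg 3: desired track 23.4°; wind correction -5.4° → command heading 18.0°, groundspeed 262.8 kt
Leg 4: desired track 355.4°; wind correction -10.1° → command heading 345.3°, groundspeed 245.6 kt
Leg 5: desired track 93.7°; wind correction +8.7° → command heading 102.4°, groundspeed 252.7 kt

Leg 1: heading=207.9°, groundspeed=177.5 kt
Leg 2: heading=350.9°, groundspeed=249.2 kt
Leg 3: heading=18.0°, groundspeed=262.8 kt
Leg 4: heading=345.3°, groundspeed=245.6 kt
Leg 5: heading=102.4°, groundspeed=252.7 kt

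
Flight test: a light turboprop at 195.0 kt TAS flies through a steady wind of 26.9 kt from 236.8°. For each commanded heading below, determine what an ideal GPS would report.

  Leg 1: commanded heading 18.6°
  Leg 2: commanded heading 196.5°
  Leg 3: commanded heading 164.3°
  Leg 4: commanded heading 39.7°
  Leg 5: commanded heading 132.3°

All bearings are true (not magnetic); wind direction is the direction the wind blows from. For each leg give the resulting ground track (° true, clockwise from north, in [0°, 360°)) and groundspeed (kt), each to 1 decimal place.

Leg 1: track=23.0°, groundspeed=216.8 kt
Leg 2: track=190.8°, groundspeed=175.3 kt
Leg 3: track=156.5°, groundspeed=188.7 kt
Leg 4: track=41.8°, groundspeed=220.9 kt
Leg 5: track=124.9°, groundspeed=203.4 kt

Leg 1: heading 18.6°; drift +4.4° → track 23.0°, groundspeed 216.8 kt
Leg 2: heading 196.5°; drift -5.7° → track 190.8°, groundspeed 175.3 kt
Leg 3: heading 164.3°; drift -7.8° → track 156.5°, groundspeed 188.7 kt
Leg 4: heading 39.7°; drift +2.1° → track 41.8°, groundspeed 220.9 kt
Leg 5: heading 132.3°; drift -7.4° → track 124.9°, groundspeed 203.4 kt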